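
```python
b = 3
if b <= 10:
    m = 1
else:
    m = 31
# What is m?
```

Trace:
`b = 3` → b = 3
`if b <= 10: ...` → b <= 10 is True → m = 1
So m = 1

Answer: 1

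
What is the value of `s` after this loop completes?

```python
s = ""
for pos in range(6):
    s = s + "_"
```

Repeat '_' 6 times
`s` takes the values: "" → "_" → "__" → "___" → "____" → "_____" → "______"

Answer: "______"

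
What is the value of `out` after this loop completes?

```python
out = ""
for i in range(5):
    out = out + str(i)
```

Concatenate digits 0 to 4
`out` takes the values: "" → "0" → "01" → "012" → "0123" → "01234"

Answer: "01234"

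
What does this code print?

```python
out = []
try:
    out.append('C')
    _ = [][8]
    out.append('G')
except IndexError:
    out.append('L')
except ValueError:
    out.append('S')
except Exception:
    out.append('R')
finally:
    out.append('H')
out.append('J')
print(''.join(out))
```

Execution trace: 'C' (try body) → 'L' (except IndexError) → 'H' (finally) → 'J' (after the try/except). Output: CLHJ

Answer: CLHJ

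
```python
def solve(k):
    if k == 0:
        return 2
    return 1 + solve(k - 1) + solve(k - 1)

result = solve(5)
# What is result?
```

solve(k) = 1 + 2·solve(k-1), solve(0)=2. Closed form: (2+1)·2^5 - 1 = 95.

Answer: 95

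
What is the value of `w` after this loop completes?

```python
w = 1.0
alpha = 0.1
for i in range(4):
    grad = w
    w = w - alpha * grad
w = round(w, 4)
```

Gradient descent: w = 1.0 * (1 - 0.1)^4
`w` takes the values: 1.0 → 0.9 → 0.81 → 0.729 → 0.6561

Answer: 0.6561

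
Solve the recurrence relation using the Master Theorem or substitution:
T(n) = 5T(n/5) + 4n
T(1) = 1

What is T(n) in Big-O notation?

By Master Theorem: a=5, b=5, f(n)=4n. Since log_5(5) = 1 and f(n) = Θ(n^1), Case 2 applies. T(n) = O(n log n).

Answer: O(n log n)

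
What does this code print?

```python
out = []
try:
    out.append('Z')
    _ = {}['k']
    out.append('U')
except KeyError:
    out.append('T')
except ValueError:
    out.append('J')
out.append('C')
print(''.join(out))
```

Execution trace: 'Z' (try body) → 'T' (except KeyError) → 'C' (after the try/except). Output: ZTC

Answer: ZTC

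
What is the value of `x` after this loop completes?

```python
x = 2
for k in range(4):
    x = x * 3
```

Multiply by 3, 4 times: 2 * 3^4 = 162
`x` takes the values: 2 → 6 → 18 → 54 → 162

Answer: 162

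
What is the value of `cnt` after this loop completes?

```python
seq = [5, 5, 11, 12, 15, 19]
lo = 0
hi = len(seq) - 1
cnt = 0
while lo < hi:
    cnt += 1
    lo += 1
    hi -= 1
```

Iterations until pointers meet (list length 6)
`cnt` takes the values: 0 → 1 → 2 → 3

Answer: 3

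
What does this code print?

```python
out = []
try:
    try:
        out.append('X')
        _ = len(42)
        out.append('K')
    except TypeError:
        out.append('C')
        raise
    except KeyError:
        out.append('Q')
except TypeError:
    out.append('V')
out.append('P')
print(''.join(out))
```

Execution trace: 'X' (inner try body) → 'C' (inner except TypeError) → 'V' (outer except TypeError) → 'P' (after the try/except). Output: XCVP

Answer: XCVP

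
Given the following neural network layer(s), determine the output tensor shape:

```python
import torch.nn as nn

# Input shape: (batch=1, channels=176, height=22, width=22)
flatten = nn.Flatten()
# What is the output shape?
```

Input: (1, 176, 22, 22) -> Output: (1, 85184)

Answer: (1, 85184)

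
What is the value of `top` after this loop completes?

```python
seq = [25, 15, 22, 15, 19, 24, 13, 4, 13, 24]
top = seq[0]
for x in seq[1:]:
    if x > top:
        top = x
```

Maximum of [25, 15, 22, 15, 19, 24, 13, 4, 13, 24]
`top` takes the values: 25

Answer: 25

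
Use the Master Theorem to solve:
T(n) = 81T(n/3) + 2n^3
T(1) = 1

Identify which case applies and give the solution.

a=81, b=3, f(n)=2n^3. log_3(81) = 4. Since c=3 < 4, Case 1 applies: T(n) = Θ(n^log_b(a)) = O(n^4).

Answer: O(n^4) - Case 1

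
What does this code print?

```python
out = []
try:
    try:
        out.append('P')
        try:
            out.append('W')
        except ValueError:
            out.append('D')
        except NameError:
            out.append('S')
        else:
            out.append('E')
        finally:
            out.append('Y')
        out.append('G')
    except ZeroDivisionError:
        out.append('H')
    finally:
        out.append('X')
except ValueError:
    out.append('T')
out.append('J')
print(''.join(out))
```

Execution trace: 'P' (try body) → 'W' (inner try body, no exception) → 'E' (inner else) → 'Y' (inner finally) → 'G' (try body, no exception) → 'X' (finally) → 'J' (after the try/except). Output: PWEYGXJ

Answer: PWEYGXJ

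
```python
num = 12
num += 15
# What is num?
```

Trace:
`num = 12` → num = 12
`num += 15` → num = 27
So num = 27

Answer: 27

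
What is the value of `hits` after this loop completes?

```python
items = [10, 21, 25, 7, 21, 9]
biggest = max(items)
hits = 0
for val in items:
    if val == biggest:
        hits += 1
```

Count of max value 25 in [10, 21, 25, 7, 21, 9]
`hits` takes the values: 0 → 1

Answer: 1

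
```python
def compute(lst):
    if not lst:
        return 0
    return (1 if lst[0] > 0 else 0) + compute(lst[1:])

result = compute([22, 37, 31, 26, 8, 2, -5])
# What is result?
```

Count of positive elements in [22, 37, 31, 26, 8, 2, -5] = 6

Answer: 6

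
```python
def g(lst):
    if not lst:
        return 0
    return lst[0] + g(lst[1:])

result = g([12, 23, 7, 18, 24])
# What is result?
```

12 + 23 + 7 + 18 + 24 + 0 = 84

Answer: 84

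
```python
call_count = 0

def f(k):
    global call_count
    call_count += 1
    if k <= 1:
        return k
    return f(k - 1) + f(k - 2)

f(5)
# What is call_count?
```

Calls(k) = 1 + Calls(k-1) + Calls(k-2); Calls(0)=Calls(1)=1. For k=5 this gives 15.

Answer: 15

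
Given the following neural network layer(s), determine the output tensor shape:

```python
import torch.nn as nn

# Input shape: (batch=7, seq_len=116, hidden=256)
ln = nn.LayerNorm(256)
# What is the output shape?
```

Input: (7, 116, 256) -> Output: (7, 116, 256)

Answer: (7, 116, 256)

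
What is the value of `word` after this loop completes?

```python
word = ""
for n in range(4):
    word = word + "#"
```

Repeat '#' 4 times
`word` takes the values: "" → "#" → "##" → "###" → "####"

Answer: "####"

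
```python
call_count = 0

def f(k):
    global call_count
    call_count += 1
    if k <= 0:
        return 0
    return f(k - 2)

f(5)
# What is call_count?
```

Linear recursion stepping by 2: 4 calls from k=5 down to ≤0.

Answer: 4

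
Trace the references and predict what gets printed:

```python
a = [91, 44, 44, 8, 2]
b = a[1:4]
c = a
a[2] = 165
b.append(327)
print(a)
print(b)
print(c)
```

Key concept: slice vs alias.
Step by step:
`a = [91, 44, 44, 8, 2]` → a = [91, 44, 44, 8, 2]
`b = a[1:4]` → b = [44, 44, 8]
`c = a` → c = [91, 44, 44, 8, 2] (same object as a)
`a[2] = 165` → a = [91, 44, 165, 8, 2] (same object as c); c = [91, 44, 165, 8, 2] (same object as a)
`b.append(327)` → b = [44, 44, 8, 327]
`print(a)` → prints [91, 44, 165, 8, 2]
`print(b)` → prints [44, 44, 8, 327]
`print(c)` → prints [91, 44, 165, 8, 2]

Answer:
[91, 44, 165, 8, 2]
[44, 44, 8, 327]
[91, 44, 165, 8, 2]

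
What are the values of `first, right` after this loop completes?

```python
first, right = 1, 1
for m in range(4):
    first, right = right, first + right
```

Fibonacci: after 4 iterations
`first, right` takes the values: (1, 1) → (1, 2) → (2, 3) → (3, 5) → (5, 8)

Answer: 5, 8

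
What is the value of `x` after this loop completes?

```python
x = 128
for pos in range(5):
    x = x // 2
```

Halve 5 times: 128 // 2^5 = 4
`x` takes the values: 128 → 64 → 32 → 16 → 8 → 4

Answer: 4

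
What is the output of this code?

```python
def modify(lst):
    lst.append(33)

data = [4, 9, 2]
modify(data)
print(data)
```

Key concept: function modifies passed list.
Step by step:
`data = [4, 9, 2]` → data = [4, 9, 2]
`modify(data)` → data = [4, 9, 2, 33]
`print(data)` → prints [4, 9, 2, 33]

Answer: [4, 9, 2, 33]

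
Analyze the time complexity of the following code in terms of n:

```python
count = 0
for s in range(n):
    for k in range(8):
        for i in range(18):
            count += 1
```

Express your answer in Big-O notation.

Each loop level contributes: n × 1 × 1. Multiplying the contributions gives O(n).

Answer: O(n)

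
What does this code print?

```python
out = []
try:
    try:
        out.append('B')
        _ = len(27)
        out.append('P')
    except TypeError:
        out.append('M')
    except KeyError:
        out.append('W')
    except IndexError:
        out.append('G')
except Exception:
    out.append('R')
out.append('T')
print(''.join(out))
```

Execution trace: 'B' (inner try body) → 'M' (inner except TypeError) → 'T' (after the try/except). Output: BMT

Answer: BMT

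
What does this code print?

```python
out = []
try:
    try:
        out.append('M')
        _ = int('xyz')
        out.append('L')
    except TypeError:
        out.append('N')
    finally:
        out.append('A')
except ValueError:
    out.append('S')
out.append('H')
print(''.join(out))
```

Execution trace: 'M' (try body) → 'A' (finally) → 'S' (outer except ValueError) → 'H' (after the try/except). Output: MASH

Answer: MASH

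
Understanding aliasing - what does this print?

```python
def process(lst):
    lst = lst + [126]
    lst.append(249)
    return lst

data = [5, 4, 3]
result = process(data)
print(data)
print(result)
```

Key concept: rebinding parameter vs mutation.
Step by step:
`data = [5, 4, 3]` → data = [5, 4, 3]
`result = process(data)` → result = [5, 4, 3, 126, 249]
`print(data)` → prints [5, 4, 3]
`print(result)` → prints [5, 4, 3, 126, 249]

Answer:
[5, 4, 3]
[5, 4, 3, 126, 249]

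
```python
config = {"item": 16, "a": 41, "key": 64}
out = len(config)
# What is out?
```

Trace:
`config = {"item": 16, "a": 41, "key": 64}` → config = {'item': 16, 'a': 41, 'key': 64}
`out = len(config)` → out = 3
So out = 3

Answer: 3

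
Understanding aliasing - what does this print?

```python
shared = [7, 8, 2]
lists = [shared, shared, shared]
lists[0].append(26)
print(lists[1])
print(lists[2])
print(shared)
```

Key concept: list of same reference.
Step by step:
`shared = [7, 8, 2]` → shared = [7, 8, 2]
`lists = [shared, shared, shared]` → lists = [[7, 8, 2], [7, 8, 2], [7, 8, 2]]
`lists[0].append(26)` → shared = [7, 8, 2, 26]; lists = [[7, 8, 2, 26], [7, 8, 2, 26], [7, 8, 2, 26]]
`print(lists[1])` → prints [7, 8, 2, 26]
`print(lists[2])` → prints [7, 8, 2, 26]
`print(shared)` → prints [7, 8, 2, 26]

Answer:
[7, 8, 2, 26]
[7, 8, 2, 26]
[7, 8, 2, 26]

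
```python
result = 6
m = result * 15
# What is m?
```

Trace:
`result = 6` → result = 6
`m = result * 15` → m = 90
So m = 90

Answer: 90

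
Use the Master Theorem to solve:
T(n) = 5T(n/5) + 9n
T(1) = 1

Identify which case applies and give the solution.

a=5, b=5, f(n)=9n. log_5(5) = 1. Since c=1 = 1, Case 2 applies: T(n) = Θ(n^log_b(a) · log n) = O(n log n).

Answer: O(n log n) - Case 2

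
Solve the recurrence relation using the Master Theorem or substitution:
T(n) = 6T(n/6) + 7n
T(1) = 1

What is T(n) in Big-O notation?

By Master Theorem: a=6, b=6, f(n)=7n. Since log_6(6) = 1 and f(n) = Θ(n^1), Case 2 applies. T(n) = O(n log n).

Answer: O(n log n)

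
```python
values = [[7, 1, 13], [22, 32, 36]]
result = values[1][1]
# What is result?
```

Trace:
`values = [[7, 1, 13], [22, 32, 36]]` → values = [[7, 1, 13], [22, 32, 36]]
`result = values[1][1]` → result = 32
So result = 32

Answer: 32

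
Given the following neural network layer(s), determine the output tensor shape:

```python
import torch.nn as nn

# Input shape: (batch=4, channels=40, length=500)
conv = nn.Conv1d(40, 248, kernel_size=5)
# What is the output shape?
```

Input: (4, 40, 500) -> Output: (4, 248, 496)

Answer: (4, 248, 496)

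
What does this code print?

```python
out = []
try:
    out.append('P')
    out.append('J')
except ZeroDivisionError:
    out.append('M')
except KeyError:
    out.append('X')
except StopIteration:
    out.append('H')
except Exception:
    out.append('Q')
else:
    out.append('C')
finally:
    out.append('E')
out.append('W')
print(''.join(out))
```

Execution trace: 'P' (try body) → 'J' (try body, no exception) → 'C' (else) → 'E' (finally) → 'W' (after the try/except). Output: PJCEW

Answer: PJCEW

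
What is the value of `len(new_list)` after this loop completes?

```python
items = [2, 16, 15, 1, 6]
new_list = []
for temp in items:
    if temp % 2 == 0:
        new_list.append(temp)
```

Count even numbers in [2, 16, 15, 1, 6]
`new_list` takes the values: [] → [2] → [2, 16] → [2, 16, 6]
So `len(new_list)` = 3

Answer: 3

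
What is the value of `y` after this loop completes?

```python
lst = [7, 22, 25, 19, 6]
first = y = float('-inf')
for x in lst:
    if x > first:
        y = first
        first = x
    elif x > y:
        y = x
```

Second largest (with repeats) in [7, 22, 25, 19, 6]
`y` takes the values: -inf → 7 → 22

Answer: 22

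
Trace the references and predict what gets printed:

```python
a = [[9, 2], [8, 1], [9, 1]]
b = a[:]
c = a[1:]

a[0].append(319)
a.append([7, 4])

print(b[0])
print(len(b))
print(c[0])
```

Key concept: slice with nested mutation.
Step by step:
`a = [[9, 2], [8, 1], [9, 1]]` → a = [[9, 2], [8, 1], [9, 1]]
`b = a[:]` → b = [[9, 2], [8, 1], [9, 1]]
`c = a[1:]` → c = [[8, 1], [9, 1]]
`a[0].append(319)` → a = [[9, 2, 319], [8, 1], [9, 1]]; b = [[9, 2, 319], [8, 1], [9, 1]]
`a.append([7, 4])` → a = [[9, 2, 319], [8, 1], [9, 1], [7, 4]]
`print(b[0])` → prints [9, 2, 319]
`print(len(b))` → prints 3
`print(c[0])` → prints [8, 1]

Answer:
[9, 2, 319]
3
[8, 1]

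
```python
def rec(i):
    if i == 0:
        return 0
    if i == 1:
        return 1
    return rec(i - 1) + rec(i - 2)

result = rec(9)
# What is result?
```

Build up from base cases: rec(0)=0, rec(1)=1, rec(2)=1, rec(3)=2, rec(4)=3, rec(5)=5, rec(6)=8, ..., rec(9)=34

Answer: 34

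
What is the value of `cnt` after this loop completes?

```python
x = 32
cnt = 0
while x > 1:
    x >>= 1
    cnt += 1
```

Count right shifts until 1
`cnt` takes the values: 0 → 1 → 2 → 3 → 4 → 5

Answer: 5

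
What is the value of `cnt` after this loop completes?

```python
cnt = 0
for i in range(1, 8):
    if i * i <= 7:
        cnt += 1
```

Count numbers where i² ≤ 7
`cnt` takes the values: 0 → 1 → 2

Answer: 2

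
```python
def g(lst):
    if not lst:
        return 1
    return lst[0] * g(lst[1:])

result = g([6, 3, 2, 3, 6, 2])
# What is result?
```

Product over [6, 3, 2, 3, 6, 2] = 6 * 3 * 2 * 3 * 6 * 2 = 1296

Answer: 1296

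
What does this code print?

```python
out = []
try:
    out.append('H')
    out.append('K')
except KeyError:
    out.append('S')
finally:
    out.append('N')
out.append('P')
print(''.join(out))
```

Execution trace: 'H' (try body) → 'K' (try body, no exception) → 'N' (finally) → 'P' (after the try/except). Output: HKNP

Answer: HKNP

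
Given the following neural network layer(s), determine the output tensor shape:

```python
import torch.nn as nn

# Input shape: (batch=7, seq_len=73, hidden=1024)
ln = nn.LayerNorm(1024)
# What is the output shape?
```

Input: (7, 73, 1024) -> Output: (7, 73, 1024)

Answer: (7, 73, 1024)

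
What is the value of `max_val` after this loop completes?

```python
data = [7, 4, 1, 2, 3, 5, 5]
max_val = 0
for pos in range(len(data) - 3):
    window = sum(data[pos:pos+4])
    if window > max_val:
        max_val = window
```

Max sum of 4-element window in [7, 4, 1, 2, 3, 5, 5]
`max_val` takes the values: 0 → 14 → 15

Answer: 15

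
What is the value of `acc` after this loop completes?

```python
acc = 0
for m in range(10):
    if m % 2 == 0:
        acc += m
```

Sum of even numbers 0 to 9
`acc` takes the values: 0 → 2 → 6 → 12 → 20

Answer: 20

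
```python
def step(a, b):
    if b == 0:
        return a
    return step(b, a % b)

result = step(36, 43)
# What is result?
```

step(36, 43) -> step(43, 36) -> step(36, 7) -> step(7, 1) -> step(1, 0) -> 1

Answer: 1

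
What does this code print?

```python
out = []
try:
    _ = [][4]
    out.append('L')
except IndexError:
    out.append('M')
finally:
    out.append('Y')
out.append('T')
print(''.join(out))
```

Execution trace: 'M' (except IndexError) → 'Y' (finally) → 'T' (after the try/except). Output: MYT

Answer: MYT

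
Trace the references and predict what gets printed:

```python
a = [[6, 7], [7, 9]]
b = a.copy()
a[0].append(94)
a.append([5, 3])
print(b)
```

Key concept: shallow copy with nested lists.
Step by step:
`a = [[6, 7], [7, 9]]` → a = [[6, 7], [7, 9]]
`b = a.copy()` → b = [[6, 7], [7, 9]]
`a[0].append(94)` → a = [[6, 7, 94], [7, 9]]; b = [[6, 7, 94], [7, 9]]
`a.append([5, 3])` → a = [[6, 7, 94], [7, 9], [5, 3]]
`print(b)` → prints [[6, 7, 94], [7, 9]]

Answer: [[6, 7, 94], [7, 9]]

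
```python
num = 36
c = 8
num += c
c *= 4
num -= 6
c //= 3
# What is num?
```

Trace:
`num = 36` → num = 36
`c = 8` → c = 8
`num += c` → num = 44
`c *= 4` → c = 32
`num -= 6` → num = 38
`c //= 3` → c = 10
So num = 38

Answer: 38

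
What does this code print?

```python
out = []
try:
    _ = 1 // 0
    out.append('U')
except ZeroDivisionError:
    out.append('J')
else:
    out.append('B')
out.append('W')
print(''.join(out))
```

Execution trace: 'J' (except ZeroDivisionError) → 'W' (after the try/except). Output: JW

Answer: JW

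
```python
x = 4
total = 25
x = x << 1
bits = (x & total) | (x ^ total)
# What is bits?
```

Trace:
`x = 4` → x = 4
`total = 25` → total = 25
`x = x << 1` → x = 8
`bits = (x & total) | (x ^ total)` → bits = 25
So bits = 25

Answer: 25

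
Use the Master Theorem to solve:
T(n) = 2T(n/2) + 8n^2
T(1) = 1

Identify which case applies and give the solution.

a=2, b=2, f(n)=8n^2. log_2(2) = 1. Since c=2 > 1 and the regularity condition holds (2(n/2)^2 = (2/2^2)n^2 with 2/2^2 < 1), Case 3 applies: T(n) = Θ(f(n)) = O(n^2).

Answer: O(n^2) - Case 3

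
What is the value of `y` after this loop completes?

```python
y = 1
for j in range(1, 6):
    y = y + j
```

Start at 1, add 1 through 5
`y` takes the values: 1 → 2 → 4 → 7 → 11 → 16

Answer: 16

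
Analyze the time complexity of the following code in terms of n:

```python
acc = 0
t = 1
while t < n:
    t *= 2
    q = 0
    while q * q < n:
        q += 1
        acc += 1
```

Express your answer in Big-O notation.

Each loop level contributes: log n × √n. Multiplying the contributions gives O(√n log n).

Answer: O(√n log n)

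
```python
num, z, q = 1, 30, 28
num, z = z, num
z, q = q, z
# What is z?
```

Trace:
`num, z, q = 1, 30, 28` → num = 1; z = 30; q = 28
`num, z = z, num` → num = 30; z = 1
`z, q = q, z` → z = 28; q = 1
So z = 28

Answer: 28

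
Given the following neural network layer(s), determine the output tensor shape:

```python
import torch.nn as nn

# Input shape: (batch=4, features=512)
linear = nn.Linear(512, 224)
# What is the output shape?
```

Input: (4, 512) -> Output: (4, 224)

Answer: (4, 224)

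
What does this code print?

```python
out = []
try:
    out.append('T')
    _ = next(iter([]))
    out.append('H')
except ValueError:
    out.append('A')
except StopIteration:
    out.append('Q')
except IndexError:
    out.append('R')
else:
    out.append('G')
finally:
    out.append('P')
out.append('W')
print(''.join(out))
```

Execution trace: 'T' (try body) → 'Q' (except StopIteration) → 'P' (finally) → 'W' (after the try/except). Output: TQPW

Answer: TQPW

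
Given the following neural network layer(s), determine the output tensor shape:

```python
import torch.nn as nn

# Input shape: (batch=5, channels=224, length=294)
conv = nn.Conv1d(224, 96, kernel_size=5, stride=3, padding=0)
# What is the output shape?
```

Input: (5, 224, 294) -> Output: (5, 96, 97)

Answer: (5, 96, 97)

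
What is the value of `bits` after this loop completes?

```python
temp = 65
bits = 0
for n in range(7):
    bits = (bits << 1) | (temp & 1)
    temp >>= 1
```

Reverse lowest 7 bits of 65
`bits` takes the values: 0 → 1 → 2 → 4 → 8 → 16 → 32 → 65

Answer: 65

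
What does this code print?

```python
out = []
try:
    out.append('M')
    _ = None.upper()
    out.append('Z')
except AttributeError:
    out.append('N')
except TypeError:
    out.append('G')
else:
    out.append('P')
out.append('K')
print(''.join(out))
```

Execution trace: 'M' (try body) → 'N' (except AttributeError) → 'K' (after the try/except). Output: MNK

Answer: MNK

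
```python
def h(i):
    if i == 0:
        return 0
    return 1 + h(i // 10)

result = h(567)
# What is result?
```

Count of digits of 567: 3

Answer: 3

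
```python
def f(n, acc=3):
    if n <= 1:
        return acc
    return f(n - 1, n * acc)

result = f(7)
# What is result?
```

Accumulator trace (n, acc): (7, 3) -> (6, 21) -> (5, 126) -> (4, 630) -> (3, 2520) -> (2, 7560) -> (1, 15120) -> return 15120

Answer: 15120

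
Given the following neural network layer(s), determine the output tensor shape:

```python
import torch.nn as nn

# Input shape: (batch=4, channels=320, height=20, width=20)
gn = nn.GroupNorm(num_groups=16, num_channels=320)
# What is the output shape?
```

Input: (4, 320, 20, 20) -> Output: (4, 320, 20, 20)

Answer: (4, 320, 20, 20)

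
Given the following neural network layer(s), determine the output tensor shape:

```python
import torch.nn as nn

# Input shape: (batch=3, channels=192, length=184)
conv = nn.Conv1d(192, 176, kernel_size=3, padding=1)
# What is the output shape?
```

Input: (3, 192, 184) -> Output: (3, 176, 184)

Answer: (3, 176, 184)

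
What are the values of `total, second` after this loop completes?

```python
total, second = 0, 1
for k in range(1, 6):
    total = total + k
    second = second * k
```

Sum and factorial of 1 to 5
`total, second` takes the values: (0, 1) → (1, 1) → (3, 1) → (3, 2) → (6, 2) → (6, 6) → (10, 6) → (10, 24) → (15, 24) → (15, 120)

Answer: 15, 120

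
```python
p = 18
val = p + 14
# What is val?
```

Trace:
`p = 18` → p = 18
`val = p + 14` → val = 32
So val = 32

Answer: 32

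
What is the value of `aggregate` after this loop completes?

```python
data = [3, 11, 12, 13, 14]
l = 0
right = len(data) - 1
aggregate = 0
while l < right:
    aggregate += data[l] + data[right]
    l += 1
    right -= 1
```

Sum of pairs from ends
`aggregate` takes the values: 0 → 17 → 41

Answer: 41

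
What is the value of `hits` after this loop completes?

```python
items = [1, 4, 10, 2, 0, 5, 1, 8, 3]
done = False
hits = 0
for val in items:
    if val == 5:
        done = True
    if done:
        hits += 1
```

Count elements after first 5 in [1, 4, 10, 2, 0, 5, 1, 8, 3]
`hits` takes the values: 0 → 1 → 2 → 3 → 4

Answer: 4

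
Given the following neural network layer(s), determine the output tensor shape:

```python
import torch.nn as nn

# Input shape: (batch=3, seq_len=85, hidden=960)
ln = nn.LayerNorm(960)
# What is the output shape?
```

Input: (3, 85, 960) -> Output: (3, 85, 960)

Answer: (3, 85, 960)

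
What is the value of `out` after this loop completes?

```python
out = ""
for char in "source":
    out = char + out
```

Reverse 'source'
`out` takes the values: "" → "s" → "os" → "uos" → "ruos" → "cruos" → "ecruos"

Answer: "ecruos"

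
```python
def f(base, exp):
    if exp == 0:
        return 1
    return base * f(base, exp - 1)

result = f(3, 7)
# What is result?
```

f(3, 7) = 3 * 3 * 3 * 3 * 3 * 3 * 3 = 2187

Answer: 2187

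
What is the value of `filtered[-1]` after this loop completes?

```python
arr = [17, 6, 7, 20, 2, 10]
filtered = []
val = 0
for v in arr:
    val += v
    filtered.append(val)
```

Cumulative sum ends at 62
`filtered` takes the values: [] → [17] → [17, 23] → [17, 23, 30] → [17, 23, 30, 50] → [17, 23, 30, 50, 52] → [17, 23, 30, 50, 52, 62]
So `filtered[-1]` = 62

Answer: 62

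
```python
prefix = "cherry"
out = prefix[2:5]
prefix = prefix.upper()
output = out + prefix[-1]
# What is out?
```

Trace:
`prefix = "cherry"` → prefix = 'cherry'
`out = prefix[2:5]` → out = 'err'
`prefix = prefix.upper()` → prefix = 'CHERRY'
`output = out + prefix[-1]` → output = 'errY'
So out = 'err'

Answer: 'err'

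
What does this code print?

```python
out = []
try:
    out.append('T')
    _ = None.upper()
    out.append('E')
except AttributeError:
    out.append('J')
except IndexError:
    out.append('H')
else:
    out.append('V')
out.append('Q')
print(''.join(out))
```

Execution trace: 'T' (try body) → 'J' (except AttributeError) → 'Q' (after the try/except). Output: TJQ

Answer: TJQ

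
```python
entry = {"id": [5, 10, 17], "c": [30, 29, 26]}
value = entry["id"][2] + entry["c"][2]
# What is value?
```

Trace:
`entry = {"id": [5, 10, 17], "c": [30, 29, 26]}` → entry = {'id': [5, 10, 17], 'c': [30, 29, 26]}
`value = entry["id"][2] + entry["c"][2]` → value = 43
So value = 43

Answer: 43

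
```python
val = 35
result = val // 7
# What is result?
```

Trace:
`val = 35` → val = 35
`result = val // 7` → result = 5
So result = 5

Answer: 5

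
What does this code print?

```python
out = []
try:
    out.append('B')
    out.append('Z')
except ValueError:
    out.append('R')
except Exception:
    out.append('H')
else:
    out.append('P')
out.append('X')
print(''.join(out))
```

Execution trace: 'B' (try body) → 'Z' (try body, no exception) → 'P' (else) → 'X' (after the try/except). Output: BZPX

Answer: BZPX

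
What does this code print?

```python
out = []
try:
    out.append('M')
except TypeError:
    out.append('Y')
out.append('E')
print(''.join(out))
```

Execution trace: 'M' (try body, no exception) → 'E' (after the try/except). Output: ME

Answer: ME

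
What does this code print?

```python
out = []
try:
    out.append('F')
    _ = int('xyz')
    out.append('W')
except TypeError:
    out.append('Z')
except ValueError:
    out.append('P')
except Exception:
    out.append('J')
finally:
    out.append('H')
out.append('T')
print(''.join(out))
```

Execution trace: 'F' (try body) → 'P' (except ValueError) → 'H' (finally) → 'T' (after the try/except). Output: FPHT

Answer: FPHT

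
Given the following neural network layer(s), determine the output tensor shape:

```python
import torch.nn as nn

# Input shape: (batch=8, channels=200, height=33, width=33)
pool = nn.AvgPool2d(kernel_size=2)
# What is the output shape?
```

Input: (8, 200, 33, 33) -> Output: (8, 200, 16, 16)

Answer: (8, 200, 16, 16)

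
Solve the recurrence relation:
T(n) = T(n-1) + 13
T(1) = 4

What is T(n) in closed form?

Unrolling: T(n) = T(1) + 13·(n-1) = 4 + 13(n-1) = 13n - 9.

Answer: T(n) = 13n - 9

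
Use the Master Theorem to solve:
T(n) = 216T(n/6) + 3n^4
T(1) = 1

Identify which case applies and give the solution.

a=216, b=6, f(n)=3n^4. log_6(216) = 3. Since c=4 > 3 and the regularity condition holds (216(n/6)^4 = (216/6^4)n^4 with 216/6^4 < 1), Case 3 applies: T(n) = Θ(f(n)) = O(n^4).

Answer: O(n^4) - Case 3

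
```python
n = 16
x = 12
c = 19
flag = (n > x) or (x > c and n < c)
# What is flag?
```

Trace:
`n = 16` → n = 16
`x = 12` → x = 12
`c = 19` → c = 19
`flag = (n > x) or (x > c and n < c)` → flag = True
So flag = True

Answer: True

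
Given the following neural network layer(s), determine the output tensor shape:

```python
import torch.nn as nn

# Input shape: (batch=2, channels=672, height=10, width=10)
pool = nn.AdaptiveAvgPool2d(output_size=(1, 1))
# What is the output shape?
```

Input: (2, 672, 10, 10) -> Output: (2, 672, 1, 1)

Answer: (2, 672, 1, 1)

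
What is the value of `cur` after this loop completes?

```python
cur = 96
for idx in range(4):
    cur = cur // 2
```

Halve 4 times: 96 // 2^4 = 6
`cur` takes the values: 96 → 48 → 24 → 12 → 6

Answer: 6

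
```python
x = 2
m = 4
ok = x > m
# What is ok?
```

Trace:
`x = 2` → x = 2
`m = 4` → m = 4
`ok = x > m` → ok = False
So ok = False

Answer: False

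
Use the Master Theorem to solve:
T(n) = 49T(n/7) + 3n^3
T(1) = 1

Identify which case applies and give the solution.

a=49, b=7, f(n)=3n^3. log_7(49) = 2. Since c=3 > 2 and the regularity condition holds (49(n/7)^3 = (49/7^3)n^3 with 49/7^3 < 1), Case 3 applies: T(n) = Θ(f(n)) = O(n^3).

Answer: O(n^3) - Case 3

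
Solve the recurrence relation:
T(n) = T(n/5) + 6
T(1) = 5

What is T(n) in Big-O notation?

Each step divides n by 5 and adds 6. After log_5(n) steps we reach T(1)=5. So T(n) = 6·log_5(n) + 5 = O(log n).

Answer: O(log n)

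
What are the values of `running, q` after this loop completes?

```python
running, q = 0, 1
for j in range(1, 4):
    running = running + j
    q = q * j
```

Sum and factorial of 1 to 3
`running, q` takes the values: (0, 1) → (1, 1) → (3, 1) → (3, 2) → (6, 2) → (6, 6)

Answer: 6, 6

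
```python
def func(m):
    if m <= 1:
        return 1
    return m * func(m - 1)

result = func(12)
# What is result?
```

func(12) = 12 * 11 * 10 * 9 * 8 * 7 * 6 * 5 * 4 * 3 * 2 * 1 = 479001600

Answer: 479001600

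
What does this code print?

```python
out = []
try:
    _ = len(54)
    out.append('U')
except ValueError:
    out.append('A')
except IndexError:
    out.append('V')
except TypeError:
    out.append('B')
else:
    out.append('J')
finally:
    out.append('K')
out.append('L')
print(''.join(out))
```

Execution trace: 'B' (except TypeError) → 'K' (finally) → 'L' (after the try/except). Output: BKL

Answer: BKL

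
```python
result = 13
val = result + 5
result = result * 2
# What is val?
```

Trace:
`result = 13` → result = 13
`val = result + 5` → val = 18
`result = result * 2` → result = 26
So val = 18

Answer: 18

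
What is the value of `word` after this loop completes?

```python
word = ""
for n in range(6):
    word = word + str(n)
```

Concatenate digits 0 to 5
`word` takes the values: "" → "0" → "01" → "012" → "0123" → "01234" → "012345"

Answer: "012345"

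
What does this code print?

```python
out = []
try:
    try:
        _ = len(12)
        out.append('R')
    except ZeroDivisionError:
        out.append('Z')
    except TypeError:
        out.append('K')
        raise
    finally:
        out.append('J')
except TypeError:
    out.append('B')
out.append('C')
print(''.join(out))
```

Execution trace: 'K' (inner except TypeError) → 'J' (inner finally) → 'B' (outer except TypeError) → 'C' (after the try/except). Output: KJBC

Answer: KJBC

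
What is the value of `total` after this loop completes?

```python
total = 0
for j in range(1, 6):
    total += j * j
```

Sum of squares 1² to 5² = 55
`total` takes the values: 0 → 1 → 5 → 14 → 30 → 55

Answer: 55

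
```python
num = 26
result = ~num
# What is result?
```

Trace:
`num = 26` → num = 26
`result = ~num` → result = -27
So result = -27

Answer: -27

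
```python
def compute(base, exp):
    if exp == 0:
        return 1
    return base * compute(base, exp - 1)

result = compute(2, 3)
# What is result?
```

compute(2, 3) = 2 * 2 * 2 = 8

Answer: 8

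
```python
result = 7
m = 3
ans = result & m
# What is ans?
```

Trace:
`result = 7` → result = 7
`m = 3` → m = 3
`ans = result & m` → ans = 3
So ans = 3

Answer: 3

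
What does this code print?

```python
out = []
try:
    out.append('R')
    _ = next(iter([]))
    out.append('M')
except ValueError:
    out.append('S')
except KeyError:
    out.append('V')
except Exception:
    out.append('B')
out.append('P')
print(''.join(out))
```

Execution trace: 'R' (try body) → 'B' (except Exception) → 'P' (after the try/except). Output: RBP

Answer: RBP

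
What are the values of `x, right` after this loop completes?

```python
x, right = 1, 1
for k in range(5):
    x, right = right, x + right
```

Fibonacci: after 5 iterations
`x, right` takes the values: (1, 1) → (1, 2) → (2, 3) → (3, 5) → (5, 8) → (8, 13)

Answer: 8, 13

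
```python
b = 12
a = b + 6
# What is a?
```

Trace:
`b = 12` → b = 12
`a = b + 6` → a = 18
So a = 18

Answer: 18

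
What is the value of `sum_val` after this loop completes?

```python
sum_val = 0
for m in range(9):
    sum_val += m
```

Sum of 0 to 8 = 36
`sum_val` takes the values: 0 → 1 → 3 → 6 → 10 → 15 → 21 → 28 → 36

Answer: 36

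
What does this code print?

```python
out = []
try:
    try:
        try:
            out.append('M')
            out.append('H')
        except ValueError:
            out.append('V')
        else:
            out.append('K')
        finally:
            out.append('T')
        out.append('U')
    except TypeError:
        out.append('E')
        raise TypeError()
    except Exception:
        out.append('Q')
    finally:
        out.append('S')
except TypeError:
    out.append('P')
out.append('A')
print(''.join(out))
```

Execution trace: 'M' (inner try body) → 'H' (inner try body, no exception) → 'K' (inner else) → 'T' (inner finally) → 'U' (try body, no exception) → 'S' (finally) → 'A' (after the try/except). Output: MHKTUSA

Answer: MHKTUSA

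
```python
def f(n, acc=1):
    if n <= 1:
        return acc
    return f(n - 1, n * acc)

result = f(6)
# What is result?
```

Accumulator trace (n, acc): (6, 1) -> (5, 6) -> (4, 30) -> (3, 120) -> (2, 360) -> (1, 720) -> return 720

Answer: 720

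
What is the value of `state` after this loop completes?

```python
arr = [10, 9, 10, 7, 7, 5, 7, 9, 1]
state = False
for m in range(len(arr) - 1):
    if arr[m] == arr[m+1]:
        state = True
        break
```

Check consecutive duplicates in [10, 9, 10, 7, 7, 5, 7, 9, 1]
`state` takes the values: False → True

Answer: True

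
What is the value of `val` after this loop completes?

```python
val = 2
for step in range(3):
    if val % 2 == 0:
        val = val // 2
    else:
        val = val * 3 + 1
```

Collatz-style transformation from 2
`val` takes the values: 2 → 1 → 4 → 2

Answer: 2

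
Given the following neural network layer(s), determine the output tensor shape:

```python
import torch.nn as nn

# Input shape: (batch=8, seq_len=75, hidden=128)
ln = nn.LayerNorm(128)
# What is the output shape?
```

Input: (8, 75, 128) -> Output: (8, 75, 128)

Answer: (8, 75, 128)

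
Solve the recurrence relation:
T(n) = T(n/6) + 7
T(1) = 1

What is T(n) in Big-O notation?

Each step divides n by 6 and adds 7. After log_6(n) steps we reach T(1)=1. So T(n) = 7·log_6(n) + 1 = O(log n).

Answer: O(log n)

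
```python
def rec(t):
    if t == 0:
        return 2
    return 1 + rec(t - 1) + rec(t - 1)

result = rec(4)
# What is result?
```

rec(t) = 1 + 2·rec(t-1), rec(0)=2. Closed form: (2+1)·2^4 - 1 = 47.

Answer: 47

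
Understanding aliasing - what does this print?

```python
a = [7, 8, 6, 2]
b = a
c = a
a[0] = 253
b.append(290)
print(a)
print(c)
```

Key concept: multiple aliases.
Step by step:
`a = [7, 8, 6, 2]` → a = [7, 8, 6, 2]
`b = a` → b = [7, 8, 6, 2] (same object as a)
`c = a` → c = [7, 8, 6, 2] (same object as a, b)
`a[0] = 253` → a = [253, 8, 6, 2] (same object as b, c); b = [253, 8, 6, 2] (same object as a, c); c = [253, 8, 6, 2] (same object as a, b)
`b.append(290)` → a = [253, 8, 6, 2, 290] (same object as b, c); b = [253, 8, 6, 2, 290] (same object as a, c); c = [253, 8, 6, 2, 290] (same object as a, b)
`print(a)` → prints [253, 8, 6, 2, 290]
`print(c)` → prints [253, 8, 6, 2, 290]

Answer:
[253, 8, 6, 2, 290]
[253, 8, 6, 2, 290]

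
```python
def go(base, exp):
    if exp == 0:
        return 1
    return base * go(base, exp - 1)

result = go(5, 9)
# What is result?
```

go(5, 9) = 5 * 5 * 5 * 5 * 5 * 5 * 5 * 5 * 5 = 1953125

Answer: 1953125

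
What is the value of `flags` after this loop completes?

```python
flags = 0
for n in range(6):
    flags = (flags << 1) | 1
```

Build 6 consecutive 1-bits: 0b111111
`flags` takes the values: 0 → 1 → 3 → 7 → 15 → 31 → 63

Answer: 63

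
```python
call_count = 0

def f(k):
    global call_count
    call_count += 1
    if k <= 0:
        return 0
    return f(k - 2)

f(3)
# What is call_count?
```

Linear recursion stepping by 2: 3 calls from k=3 down to ≤0.

Answer: 3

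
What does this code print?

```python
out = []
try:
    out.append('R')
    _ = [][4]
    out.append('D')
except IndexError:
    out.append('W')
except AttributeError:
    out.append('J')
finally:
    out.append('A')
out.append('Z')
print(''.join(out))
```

Execution trace: 'R' (try body) → 'W' (except IndexError) → 'A' (finally) → 'Z' (after the try/except). Output: RWAZ

Answer: RWAZ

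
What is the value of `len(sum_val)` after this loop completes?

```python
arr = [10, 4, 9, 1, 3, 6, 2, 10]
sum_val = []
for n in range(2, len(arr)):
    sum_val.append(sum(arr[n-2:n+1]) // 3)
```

Number of 3-element averages
`sum_val` takes the values: [] → [7] → [7, 4] → [7, 4, 4] → [7, 4, 4, 3] → [7, 4, 4, 3, 3] → [7, 4, 4, 3, 3, 6]
So `len(sum_val)` = 6

Answer: 6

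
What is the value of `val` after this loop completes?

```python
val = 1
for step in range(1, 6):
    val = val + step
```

Start at 1, add 1 through 5
`val` takes the values: 1 → 2 → 4 → 7 → 11 → 16

Answer: 16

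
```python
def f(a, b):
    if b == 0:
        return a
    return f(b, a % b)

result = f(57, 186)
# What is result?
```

f(57, 186) -> f(186, 57) -> f(57, 15) -> f(15, 12) -> f(12, 3) -> f(3, 0) -> 3

Answer: 3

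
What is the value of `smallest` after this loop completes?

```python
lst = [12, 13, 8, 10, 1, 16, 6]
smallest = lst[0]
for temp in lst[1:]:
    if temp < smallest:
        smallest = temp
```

Minimum of [12, 13, 8, 10, 1, 16, 6]
`smallest` takes the values: 12 → 8 → 1

Answer: 1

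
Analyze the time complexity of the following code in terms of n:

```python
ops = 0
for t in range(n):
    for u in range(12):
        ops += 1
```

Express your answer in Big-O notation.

Each loop level contributes: n × 1. Multiplying the contributions gives O(n).

Answer: O(n)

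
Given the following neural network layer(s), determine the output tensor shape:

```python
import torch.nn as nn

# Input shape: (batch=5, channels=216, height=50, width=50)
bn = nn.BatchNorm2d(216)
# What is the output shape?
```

Input: (5, 216, 50, 50) -> Output: (5, 216, 50, 50)

Answer: (5, 216, 50, 50)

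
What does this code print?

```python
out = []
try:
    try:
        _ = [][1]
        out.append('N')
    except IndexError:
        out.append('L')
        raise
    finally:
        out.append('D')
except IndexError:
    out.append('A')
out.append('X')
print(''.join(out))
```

Execution trace: 'L' (inner except IndexError) → 'D' (inner finally) → 'A' (outer except IndexError) → 'X' (after the try/except). Output: LDAX

Answer: LDAX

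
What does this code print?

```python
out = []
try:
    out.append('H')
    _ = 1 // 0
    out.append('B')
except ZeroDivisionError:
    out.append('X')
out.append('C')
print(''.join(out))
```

Execution trace: 'H' (try body) → 'X' (except ZeroDivisionError) → 'C' (after the try/except). Output: HXC

Answer: HXC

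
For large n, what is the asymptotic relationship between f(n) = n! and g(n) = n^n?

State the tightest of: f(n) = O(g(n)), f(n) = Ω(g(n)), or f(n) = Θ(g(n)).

n! vs n^n: f(n) = O(g(n)) but not Ω(g(n)) — n^n grows strictly faster than n!.

Answer: f(n) = O(g(n)) but not Ω(g(n)) — n^n grows strictly faster than n!.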